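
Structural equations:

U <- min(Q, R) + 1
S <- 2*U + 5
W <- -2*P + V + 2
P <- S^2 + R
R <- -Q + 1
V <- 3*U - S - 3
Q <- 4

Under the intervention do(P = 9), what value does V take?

-10

do(P=9) replaces the equation P <- S^2 + R with the constant P = 9.
Since V is not a descendant of the intervened variable, it is unaffected.
R = -Q + 1  [with Q=4]  = -3
U = min(Q, R) + 1  [with Q=4, R=-3]  = -2
S = 2*U + 5  [with U=-2]  = 1
V = 3*U - S - 3  [with U=-2, S=1]  = -10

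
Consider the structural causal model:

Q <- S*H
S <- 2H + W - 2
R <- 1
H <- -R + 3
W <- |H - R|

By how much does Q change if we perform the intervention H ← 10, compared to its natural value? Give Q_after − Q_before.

do(H=10) replaces the equation H <- -R + 3 with the constant H = 10.
W = |H - R|  [with H=10, R=1]  = 9
S = 2H + W - 2  [with H=10, W=9]  = 27
Q = S*H  [with S=27, H=10]  = 270
Without intervention: H = -R + 3  [with R=1]  = 2; W = |H - R|  [with H=2, R=1]  = 1; S = 2H + W - 2  [with H=2, W=1]  = 3; Q = S*H  [with S=3, H=2]  = 6.
Change = 270 − 6 = 264.

264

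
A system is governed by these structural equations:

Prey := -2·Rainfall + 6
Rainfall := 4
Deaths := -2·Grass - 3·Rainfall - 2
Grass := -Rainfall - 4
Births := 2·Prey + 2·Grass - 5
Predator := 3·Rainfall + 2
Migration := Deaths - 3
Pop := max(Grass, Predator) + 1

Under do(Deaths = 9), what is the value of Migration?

Intervening sets Deaths = 9 and removes its equation (Deaths := -2·Grass - 3·Rainfall - 2).
Migration = Deaths - 3  [with Deaths=9]  = 6

6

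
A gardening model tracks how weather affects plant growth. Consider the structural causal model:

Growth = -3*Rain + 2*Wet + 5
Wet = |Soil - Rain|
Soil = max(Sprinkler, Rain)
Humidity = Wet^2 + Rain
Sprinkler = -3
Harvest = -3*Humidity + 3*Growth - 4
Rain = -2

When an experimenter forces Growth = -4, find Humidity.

-2

The intervention breaks the incoming arrows to Growth: Growth = -3*Rain + 2*Wet + 5 no longer applies, and Growth = -4.
Since Humidity is not a descendant of the intervened variable, it is unaffected.
Soil = max(Sprinkler, Rain)  [with Sprinkler=-3, Rain=-2]  = -2
Wet = |Soil - Rain|  [with Soil=-2, Rain=-2]  = 0
Humidity = Wet^2 + Rain  [with Wet=0, Rain=-2]  = -2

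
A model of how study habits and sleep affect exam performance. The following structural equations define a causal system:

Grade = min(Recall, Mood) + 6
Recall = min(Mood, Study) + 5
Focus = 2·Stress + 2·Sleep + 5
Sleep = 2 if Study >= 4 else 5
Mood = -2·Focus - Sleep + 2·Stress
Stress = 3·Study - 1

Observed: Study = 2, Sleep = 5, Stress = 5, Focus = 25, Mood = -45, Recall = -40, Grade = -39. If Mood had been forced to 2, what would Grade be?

8

Under do(Mood=2), the mechanism Mood = -2·Focus - Sleep + 2·Stress is discarded; Mood is fixed at 2.
Recall = min(Mood, Study) + 5  [with Mood=2, Study=2]  = 7
Grade = min(Recall, Mood) + 6  [with Recall=7, Mood=2]  = 8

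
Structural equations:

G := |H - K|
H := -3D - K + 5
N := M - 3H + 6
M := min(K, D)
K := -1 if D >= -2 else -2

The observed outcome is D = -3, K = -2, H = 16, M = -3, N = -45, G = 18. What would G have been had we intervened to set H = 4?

The intervention breaks the incoming arrows to H: H := -3D - K + 5 no longer applies, and H = 4.
K = -1 if D >= -2 else -2  [with D=-3]  = -2
G = |H - K|  [with H=4, K=-2]  = 6

6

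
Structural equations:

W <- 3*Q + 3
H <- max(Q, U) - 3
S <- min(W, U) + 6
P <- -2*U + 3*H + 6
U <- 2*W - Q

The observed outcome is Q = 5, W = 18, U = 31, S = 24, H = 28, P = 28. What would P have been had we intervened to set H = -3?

-65

The intervention breaks the incoming arrows to H: H <- max(Q, U) - 3 no longer applies, and H = -3.
W = 3*Q + 3  [with Q=5]  = 18
U = 2*W - Q  [with W=18, Q=5]  = 31
P = -2*U + 3*H + 6  [with U=31, H=-3]  = -65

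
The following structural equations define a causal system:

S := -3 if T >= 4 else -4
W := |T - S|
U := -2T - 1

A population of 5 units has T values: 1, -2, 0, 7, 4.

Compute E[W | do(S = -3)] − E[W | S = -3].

-3.5

Under do(S=-3), S's equation is replaced by S=-3 for every unit. Per-unit W: 4, 1, 3, 10, 7. Mean = 5.
E[W|S=-3] averages over only the 2 units with S=-3 (T = 7, 4): W = 10, 7, mean 8.5.
Difference = 5 − 8.5 = -3.5.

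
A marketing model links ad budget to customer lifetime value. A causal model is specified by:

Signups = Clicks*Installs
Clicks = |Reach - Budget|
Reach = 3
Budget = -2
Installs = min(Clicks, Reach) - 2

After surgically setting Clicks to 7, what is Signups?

do(Clicks=7) replaces the equation Clicks = |Reach - Budget| with the constant Clicks = 7.
Installs = min(Clicks, Reach) - 2  [with Clicks=7, Reach=3]  = 1
Signups = Clicks*Installs  [with Clicks=7, Installs=1]  = 7

7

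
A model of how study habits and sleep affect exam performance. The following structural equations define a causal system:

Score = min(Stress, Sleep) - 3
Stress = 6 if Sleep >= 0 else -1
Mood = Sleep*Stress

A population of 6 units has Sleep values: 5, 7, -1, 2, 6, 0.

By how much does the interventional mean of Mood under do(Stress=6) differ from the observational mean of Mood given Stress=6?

-5

Every unit gets Stress=6 under the intervention. Mood values become 30, 42, -6, 12, 36, 0; E[Mood|do(Stress=6)] = 19.
Observing Stress=6 restricts to units where Stress's equation naturally yields 6: Sleep ∈ {5, 7, 2, 6, 0}. In that subpopulation Mood = 30, 42, 12, 36, 0, mean 24.
Difference = 19 − 24 = -5.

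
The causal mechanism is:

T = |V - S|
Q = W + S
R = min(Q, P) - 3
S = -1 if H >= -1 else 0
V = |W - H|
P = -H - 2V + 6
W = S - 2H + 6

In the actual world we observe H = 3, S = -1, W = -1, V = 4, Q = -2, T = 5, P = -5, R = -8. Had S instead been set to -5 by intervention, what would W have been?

-5

The intervention breaks the incoming arrows to S: S = -1 if H >= -1 else 0 no longer applies, and S = -5.
W = S - 2H + 6  [with S=-5, H=3]  = -5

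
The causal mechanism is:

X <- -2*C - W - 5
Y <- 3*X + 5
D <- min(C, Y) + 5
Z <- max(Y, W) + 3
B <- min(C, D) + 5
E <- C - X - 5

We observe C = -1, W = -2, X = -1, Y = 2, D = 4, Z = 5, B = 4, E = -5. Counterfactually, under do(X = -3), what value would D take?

1

do(X=-3) replaces the equation X <- -2*C - W - 5 with the constant X = -3.
Y = 3*X + 5  [with X=-3]  = -4
D = min(C, Y) + 5  [with C=-1, Y=-4]  = 1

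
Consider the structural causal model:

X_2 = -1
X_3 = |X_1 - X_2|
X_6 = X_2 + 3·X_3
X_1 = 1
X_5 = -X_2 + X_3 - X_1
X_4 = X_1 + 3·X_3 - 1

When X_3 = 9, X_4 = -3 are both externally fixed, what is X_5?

Setting X_3 = 9, X_4 = -3 by intervention discards those variables' equations.
X_5 = -X_2 + X_3 - X_1  [with X_2=-1, X_3=9, X_1=1]  = 9

9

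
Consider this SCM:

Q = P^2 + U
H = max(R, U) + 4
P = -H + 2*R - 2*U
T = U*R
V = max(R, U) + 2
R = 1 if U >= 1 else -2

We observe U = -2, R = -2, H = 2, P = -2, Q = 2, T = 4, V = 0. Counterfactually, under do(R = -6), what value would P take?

-10

Under do(R=-6), the mechanism R = 1 if U >= 1 else -2 is discarded; R is fixed at -6.
H = max(R, U) + 4  [with R=-6, U=-2]  = 2
P = -H + 2*R - 2*U  [with H=2, R=-6, U=-2]  = -10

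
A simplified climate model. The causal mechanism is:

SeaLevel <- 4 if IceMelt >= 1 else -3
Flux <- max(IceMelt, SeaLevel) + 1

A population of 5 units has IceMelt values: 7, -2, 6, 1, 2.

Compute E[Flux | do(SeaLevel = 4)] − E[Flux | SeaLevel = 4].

-0.25

do(SeaLevel=4) breaks SeaLevel's dependence on IceMelt. With SeaLevel=4 fixed, Flux across the units is 8, 5, 7, 5, 5, mean 6.
E[Flux|SeaLevel=4] averages over only the 4 units with SeaLevel=4 (IceMelt = 7, 6, 1, 2): Flux = 8, 7, 5, 5, mean 6.25.
Difference = 6 − 6.25 = -0.25.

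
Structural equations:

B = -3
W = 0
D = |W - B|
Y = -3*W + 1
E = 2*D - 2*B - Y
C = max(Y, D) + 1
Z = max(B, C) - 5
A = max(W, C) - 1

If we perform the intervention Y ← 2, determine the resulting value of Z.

The intervention breaks the incoming arrows to Y: Y = -3*W + 1 no longer applies, and Y = 2.
D = |W - B|  [with W=0, B=-3]  = 3
C = max(Y, D) + 1  [with Y=2, D=3]  = 4
Z = max(B, C) - 5  [with B=-3, C=4]  = -1

-1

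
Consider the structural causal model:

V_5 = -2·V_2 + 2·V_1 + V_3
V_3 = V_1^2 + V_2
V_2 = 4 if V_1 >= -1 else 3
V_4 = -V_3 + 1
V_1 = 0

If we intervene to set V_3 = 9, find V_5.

1

do(V_3=9) replaces the equation V_3 = V_1^2 + V_2 with the constant V_3 = 9.
V_2 = 4 if V_1 >= -1 else 3  [with V_1=0]  = 4
V_5 = -2·V_2 + 2·V_1 + V_3  [with V_2=4, V_1=0, V_3=9]  = 1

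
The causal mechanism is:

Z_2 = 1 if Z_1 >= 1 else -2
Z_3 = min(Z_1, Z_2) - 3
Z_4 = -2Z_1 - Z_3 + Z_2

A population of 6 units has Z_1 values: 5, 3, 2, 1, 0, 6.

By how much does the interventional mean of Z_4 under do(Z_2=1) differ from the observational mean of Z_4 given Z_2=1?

do(Z_2=1) breaks Z_2's dependence on Z_1. With Z_2=1 fixed, Z_4 across the units is -7, -3, -1, 1, 4, -9, mean -2.5.
E[Z_4|Z_2=1] averages over only the 5 units with Z_2=1 (Z_1 = 5, 3, 2, 1, 6): Z_4 = -7, -3, -1, 1, -9, mean -3.8.
Difference = -2.5 − (-3.8) = 1.3.

1.3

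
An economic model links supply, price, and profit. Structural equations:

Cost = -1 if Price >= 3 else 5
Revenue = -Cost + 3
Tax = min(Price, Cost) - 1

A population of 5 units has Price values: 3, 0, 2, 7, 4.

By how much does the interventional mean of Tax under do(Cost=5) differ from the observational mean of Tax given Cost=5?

Every unit gets Cost=5 under the intervention. Tax values become 2, -1, 1, 4, 3; E[Tax|do(Cost=5)] = 1.8.
E[Tax|Cost=5] averages over only the 2 units with Cost=5 (Price = 0, 2): Tax = -1, 1, mean 0.
Difference = 1.8 − 0 = 1.8.

1.8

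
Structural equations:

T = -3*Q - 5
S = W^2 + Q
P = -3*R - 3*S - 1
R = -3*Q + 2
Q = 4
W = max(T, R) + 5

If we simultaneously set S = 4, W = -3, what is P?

17

Setting S = 4, W = -3 by intervention discards those variables' equations.
R = -3*Q + 2  [with Q=4]  = -10
P = -3*R - 3*S - 1  [with R=-10, S=4]  = 17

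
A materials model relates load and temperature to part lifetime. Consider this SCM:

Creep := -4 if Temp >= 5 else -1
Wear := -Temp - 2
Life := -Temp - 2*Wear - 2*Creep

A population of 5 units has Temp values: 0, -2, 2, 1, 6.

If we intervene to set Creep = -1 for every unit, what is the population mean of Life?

7.4

do(Creep=-1) breaks Creep's dependence on Temp. With Creep=-1 fixed, Life across the units is 6, 4, 8, 7, 12, mean 7.4.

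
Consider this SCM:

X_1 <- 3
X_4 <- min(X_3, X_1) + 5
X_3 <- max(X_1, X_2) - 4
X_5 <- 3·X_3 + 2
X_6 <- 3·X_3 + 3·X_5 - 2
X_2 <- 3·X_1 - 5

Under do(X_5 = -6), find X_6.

The intervention breaks the incoming arrows to X_5: X_5 <- 3·X_3 + 2 no longer applies, and X_5 = -6.
X_2 = 3·X_1 - 5  [with X_1=3]  = 4
X_3 = max(X_1, X_2) - 4  [with X_1=3, X_2=4]  = 0
X_6 = 3·X_3 + 3·X_5 - 2  [with X_3=0, X_5=-6]  = -20

-20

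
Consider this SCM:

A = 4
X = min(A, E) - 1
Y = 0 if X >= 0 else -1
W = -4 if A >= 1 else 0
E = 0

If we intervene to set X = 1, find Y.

0

The intervention breaks the incoming arrows to X: X = min(A, E) - 1 no longer applies, and X = 1.
Y = 0 if X >= 0 else -1  [with X=1]  = 0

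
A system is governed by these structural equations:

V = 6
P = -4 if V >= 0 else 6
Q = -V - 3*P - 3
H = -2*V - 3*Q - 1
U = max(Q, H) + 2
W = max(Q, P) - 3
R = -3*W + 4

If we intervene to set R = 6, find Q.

Intervening sets R = 6 and removes its equation (R = -3*W + 4).
Q is not downstream of the intervention, so its value is determined by the original equations.
P = -4 if V >= 0 else 6  [with V=6]  = -4
Q = -V - 3*P - 3  [with V=6, P=-4]  = 3

3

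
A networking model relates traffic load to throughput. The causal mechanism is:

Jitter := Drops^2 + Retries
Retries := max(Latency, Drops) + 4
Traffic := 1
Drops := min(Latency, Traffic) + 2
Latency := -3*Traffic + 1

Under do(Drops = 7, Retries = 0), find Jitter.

Setting Drops = 7, Retries = 0 by intervention discards those variables' equations.
Jitter = Drops^2 + Retries  [with Drops=7, Retries=0]  = 49

49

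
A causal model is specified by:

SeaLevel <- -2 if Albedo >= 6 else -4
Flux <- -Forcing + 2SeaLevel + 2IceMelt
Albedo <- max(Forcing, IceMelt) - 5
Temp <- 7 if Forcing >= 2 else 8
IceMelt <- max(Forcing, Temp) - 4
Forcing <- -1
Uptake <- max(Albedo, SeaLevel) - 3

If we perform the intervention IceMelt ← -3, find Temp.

8

Under do(IceMelt=-3), the mechanism IceMelt <- max(Forcing, Temp) - 4 is discarded; IceMelt is fixed at -3.
Since Temp is not a descendant of the intervened variable, it is unaffected.
Temp = 7 if Forcing >= 2 else 8  [with Forcing=-1]  = 8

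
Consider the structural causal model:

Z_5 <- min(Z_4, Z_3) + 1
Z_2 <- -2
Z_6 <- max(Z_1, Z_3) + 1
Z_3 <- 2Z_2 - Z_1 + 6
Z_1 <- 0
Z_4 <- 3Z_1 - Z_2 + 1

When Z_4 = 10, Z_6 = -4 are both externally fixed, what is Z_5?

3

Setting Z_4 = 10, Z_6 = -4 by intervention discards those variables' equations.
Z_3 = 2Z_2 - Z_1 + 6  [with Z_2=-2, Z_1=0]  = 2
Z_5 = min(Z_4, Z_3) + 1  [with Z_4=10, Z_3=2]  = 3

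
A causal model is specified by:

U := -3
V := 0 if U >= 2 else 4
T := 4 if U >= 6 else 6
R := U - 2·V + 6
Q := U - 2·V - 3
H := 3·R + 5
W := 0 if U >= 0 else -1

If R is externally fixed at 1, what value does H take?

Under do(R=1), the mechanism R := U - 2·V + 6 is discarded; R is fixed at 1.
H = 3·R + 5  [with R=1]  = 8

8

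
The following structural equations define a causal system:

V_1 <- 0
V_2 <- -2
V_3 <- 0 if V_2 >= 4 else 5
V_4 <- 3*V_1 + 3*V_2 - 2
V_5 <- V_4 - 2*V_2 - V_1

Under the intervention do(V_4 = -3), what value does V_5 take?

Intervening sets V_4 = -3 and removes its equation (V_4 <- 3*V_1 + 3*V_2 - 2).
V_5 = V_4 - 2*V_2 - V_1  [with V_4=-3, V_2=-2, V_1=0]  = 1

1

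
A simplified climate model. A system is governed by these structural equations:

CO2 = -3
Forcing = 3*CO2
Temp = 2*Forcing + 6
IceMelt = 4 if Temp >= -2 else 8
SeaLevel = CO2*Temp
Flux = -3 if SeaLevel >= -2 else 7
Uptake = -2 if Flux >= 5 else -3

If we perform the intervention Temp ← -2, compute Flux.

The intervention breaks the incoming arrows to Temp: Temp = 2*Forcing + 6 no longer applies, and Temp = -2.
SeaLevel = CO2*Temp  [with CO2=-3, Temp=-2]  = 6
Flux = -3 if SeaLevel >= -2 else 7  [with SeaLevel=6]  = -3

-3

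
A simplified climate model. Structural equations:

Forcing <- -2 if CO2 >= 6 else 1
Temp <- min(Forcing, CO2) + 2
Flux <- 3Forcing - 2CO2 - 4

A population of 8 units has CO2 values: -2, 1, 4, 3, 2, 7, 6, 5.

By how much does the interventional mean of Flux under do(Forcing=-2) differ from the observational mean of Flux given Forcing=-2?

6.5

Every unit gets Forcing=-2 under the intervention. Flux values become -6, -12, -18, -16, -14, -24, -22, -20; E[Flux|do(Forcing=-2)] = -16.5.
E[Flux|Forcing=-2] averages over only the 2 units with Forcing=-2 (CO2 = 7, 6): Flux = -24, -22, mean -23.
Difference = -16.5 − (-23) = 6.5.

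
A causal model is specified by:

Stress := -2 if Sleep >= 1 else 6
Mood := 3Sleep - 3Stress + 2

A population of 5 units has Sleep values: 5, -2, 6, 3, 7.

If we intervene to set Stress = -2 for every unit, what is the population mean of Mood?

19.4

Every unit gets Stress=-2 under the intervention. Mood values become 23, 2, 26, 17, 29; E[Mood|do(Stress=-2)] = 19.4.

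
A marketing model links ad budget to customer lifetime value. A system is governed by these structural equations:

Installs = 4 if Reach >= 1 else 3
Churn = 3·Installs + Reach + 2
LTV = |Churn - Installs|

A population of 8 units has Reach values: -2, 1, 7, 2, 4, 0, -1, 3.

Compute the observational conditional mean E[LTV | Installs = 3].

7

Observing Installs=3 restricts to units where Installs's equation naturally yields 3: Reach ∈ {-2, 0, -1}. In that subpopulation LTV = 6, 8, 7, mean 7.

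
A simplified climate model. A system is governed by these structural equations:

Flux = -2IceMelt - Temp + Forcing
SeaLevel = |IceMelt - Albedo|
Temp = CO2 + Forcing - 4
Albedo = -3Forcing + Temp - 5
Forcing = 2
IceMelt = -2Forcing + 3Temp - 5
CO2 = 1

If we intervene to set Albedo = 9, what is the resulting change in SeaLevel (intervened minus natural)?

The intervention breaks the incoming arrows to Albedo: Albedo = -3Forcing + Temp - 5 no longer applies, and Albedo = 9.
Temp = CO2 + Forcing - 4  [with CO2=1, Forcing=2]  = -1
IceMelt = -2Forcing + 3Temp - 5  [with Forcing=2, Temp=-1]  = -12
SeaLevel = |IceMelt - Albedo|  [with IceMelt=-12, Albedo=9]  = 21
Without intervention: Temp = CO2 + Forcing - 4  [with CO2=1, Forcing=2]  = -1; IceMelt = -2Forcing + 3Temp - 5  [with Forcing=2, Temp=-1]  = -12; Albedo = -3Forcing + Temp - 5  [with Forcing=2, Temp=-1]  = -12; SeaLevel = |IceMelt - Albedo|  [with IceMelt=-12, Albedo=-12]  = 0.
Change = 21 − 0 = 21.

21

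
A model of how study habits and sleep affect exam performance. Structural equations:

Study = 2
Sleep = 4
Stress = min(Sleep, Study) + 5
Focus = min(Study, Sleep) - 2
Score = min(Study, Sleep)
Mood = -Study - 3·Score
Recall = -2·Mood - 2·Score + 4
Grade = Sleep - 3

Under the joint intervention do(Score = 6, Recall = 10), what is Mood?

-20

Under do(Score = 6, Recall = 10), each intervened variable's structural equation is replaced by its fixed value.
Mood = -Study - 3·Score  [with Study=2, Score=6]  = -20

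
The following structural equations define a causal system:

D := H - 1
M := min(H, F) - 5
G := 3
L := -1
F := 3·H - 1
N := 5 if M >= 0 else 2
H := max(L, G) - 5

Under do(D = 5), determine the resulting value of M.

Under do(D=5), the mechanism D := H - 1 is discarded; D is fixed at 5.
Since M is not a descendant of the intervened variable, it is unaffected.
H = max(L, G) - 5  [with L=-1, G=3]  = -2
F = 3·H - 1  [with H=-2]  = -7
M = min(H, F) - 5  [with H=-2, F=-7]  = -12

-12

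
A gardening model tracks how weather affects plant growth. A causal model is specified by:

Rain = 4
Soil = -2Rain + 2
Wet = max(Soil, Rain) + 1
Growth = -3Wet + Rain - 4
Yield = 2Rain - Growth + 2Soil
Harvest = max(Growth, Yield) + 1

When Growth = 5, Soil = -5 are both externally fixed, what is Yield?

-7

The joint intervention fixes Growth = 5, Soil = -5, removing each variable's own equation.
Yield = 2Rain - Growth + 2Soil  [with Rain=4, Growth=5, Soil=-5]  = -7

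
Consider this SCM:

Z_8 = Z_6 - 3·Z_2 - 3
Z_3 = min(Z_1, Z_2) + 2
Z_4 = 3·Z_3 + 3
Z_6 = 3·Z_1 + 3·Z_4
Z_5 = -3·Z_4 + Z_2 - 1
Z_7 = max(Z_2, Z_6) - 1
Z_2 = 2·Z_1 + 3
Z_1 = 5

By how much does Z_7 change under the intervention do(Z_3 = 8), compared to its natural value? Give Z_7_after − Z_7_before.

The intervention breaks the incoming arrows to Z_3: Z_3 = min(Z_1, Z_2) + 2 no longer applies, and Z_3 = 8.
Z_2 = 2·Z_1 + 3  [with Z_1=5]  = 13
Z_4 = 3·Z_3 + 3  [with Z_3=8]  = 27
Z_6 = 3·Z_1 + 3·Z_4  [with Z_1=5, Z_4=27]  = 96
Z_7 = max(Z_2, Z_6) - 1  [with Z_2=13, Z_6=96]  = 95
Without intervention: Z_2 = 2·Z_1 + 3  [with Z_1=5]  = 13; Z_3 = min(Z_1, Z_2) + 2  [with Z_1=5, Z_2=13]  = 7; Z_4 = 3·Z_3 + 3  [with Z_3=7]  = 24; Z_6 = 3·Z_1 + 3·Z_4  [with Z_1=5, Z_4=24]  = 87; Z_7 = max(Z_2, Z_6) - 1  [with Z_2=13, Z_6=87]  = 86.
Change = 95 − 86 = 9.

9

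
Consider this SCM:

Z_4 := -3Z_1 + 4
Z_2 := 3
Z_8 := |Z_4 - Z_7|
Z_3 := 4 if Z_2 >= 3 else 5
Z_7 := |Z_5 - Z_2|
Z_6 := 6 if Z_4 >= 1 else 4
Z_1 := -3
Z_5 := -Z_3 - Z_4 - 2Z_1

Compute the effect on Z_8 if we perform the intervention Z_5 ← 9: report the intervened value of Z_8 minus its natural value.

do(Z_5=9) replaces the equation Z_5 := -Z_3 - Z_4 - 2Z_1 with the constant Z_5 = 9.
Z_4 = -3Z_1 + 4  [with Z_1=-3]  = 13
Z_7 = |Z_5 - Z_2|  [with Z_5=9, Z_2=3]  = 6
Z_8 = |Z_4 - Z_7|  [with Z_4=13, Z_7=6]  = 7
Without intervention: Z_3 = 4 if Z_2 >= 3 else 5  [with Z_2=3]  = 4; Z_4 = -3Z_1 + 4  [with Z_1=-3]  = 13; Z_5 = -Z_3 - Z_4 - 2Z_1  [with Z_3=4, Z_4=13, Z_1=-3]  = -11; Z_7 = |Z_5 - Z_2|  [with Z_5=-11, Z_2=3]  = 14; Z_8 = |Z_4 - Z_7|  [with Z_4=13, Z_7=14]  = 1.
Change = 7 − 1 = 6.

6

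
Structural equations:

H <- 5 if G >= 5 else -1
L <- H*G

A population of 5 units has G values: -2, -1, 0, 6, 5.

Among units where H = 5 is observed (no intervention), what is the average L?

Conditioning on H=5 selects the 2 unit(s) with G ∈ {6, 5}. Their L values: 30, 25. Mean = 27.5.

27.5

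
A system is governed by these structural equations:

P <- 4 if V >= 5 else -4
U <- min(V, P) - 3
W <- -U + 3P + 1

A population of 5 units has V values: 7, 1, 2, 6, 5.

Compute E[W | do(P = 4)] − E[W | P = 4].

1

The intervention sets P=4 in all 5 units regardless of V. Recomputing W per unit gives 12, 15, 14, 12, 12; average 13.
Conditioning on P=4 selects the 3 unit(s) with V ∈ {7, 6, 5}. Their W values: 12, 12, 12. Mean = 12.
Difference = 13 − 12 = 1.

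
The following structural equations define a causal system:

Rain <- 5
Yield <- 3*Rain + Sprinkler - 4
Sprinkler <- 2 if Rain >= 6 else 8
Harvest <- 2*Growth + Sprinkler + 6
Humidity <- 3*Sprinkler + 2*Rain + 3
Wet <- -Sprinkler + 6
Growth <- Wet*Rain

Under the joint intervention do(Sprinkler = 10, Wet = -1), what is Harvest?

6

Under do(Sprinkler = 10, Wet = -1), each intervened variable's structural equation is replaced by its fixed value.
Growth = Wet*Rain  [with Wet=-1, Rain=5]  = -5
Harvest = 2*Growth + Sprinkler + 6  [with Growth=-5, Sprinkler=10]  = 6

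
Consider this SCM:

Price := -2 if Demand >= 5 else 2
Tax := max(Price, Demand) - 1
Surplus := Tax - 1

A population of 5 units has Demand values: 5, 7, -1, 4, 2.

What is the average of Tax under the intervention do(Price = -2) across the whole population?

2.4

do(Price=-2) breaks Price's dependence on Demand. With Price=-2 fixed, Tax across the units is 4, 6, -2, 3, 1, mean 2.4.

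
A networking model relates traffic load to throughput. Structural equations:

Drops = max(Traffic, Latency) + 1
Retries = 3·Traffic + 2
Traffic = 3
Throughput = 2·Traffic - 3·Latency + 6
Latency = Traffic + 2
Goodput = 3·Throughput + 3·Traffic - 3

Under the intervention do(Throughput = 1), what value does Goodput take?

The intervention breaks the incoming arrows to Throughput: Throughput = 2·Traffic - 3·Latency + 6 no longer applies, and Throughput = 1.
Goodput = 3·Throughput + 3·Traffic - 3  [with Throughput=1, Traffic=3]  = 9

9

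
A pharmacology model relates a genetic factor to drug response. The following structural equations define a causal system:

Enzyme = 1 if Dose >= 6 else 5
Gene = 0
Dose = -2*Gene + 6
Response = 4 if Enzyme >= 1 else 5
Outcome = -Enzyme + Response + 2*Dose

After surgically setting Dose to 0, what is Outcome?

do(Dose=0) replaces the equation Dose = -2*Gene + 6 with the constant Dose = 0.
Enzyme = 1 if Dose >= 6 else 5  [with Dose=0]  = 5
Response = 4 if Enzyme >= 1 else 5  [with Enzyme=5]  = 4
Outcome = -Enzyme + Response + 2*Dose  [with Enzyme=5, Response=4, Dose=0]  = -1

-1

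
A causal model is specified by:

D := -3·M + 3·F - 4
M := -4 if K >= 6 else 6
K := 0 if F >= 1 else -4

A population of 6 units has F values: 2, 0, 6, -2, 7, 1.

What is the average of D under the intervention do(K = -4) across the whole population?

Every unit gets K=-4 under the intervention. D values become -16, -22, -4, -28, -1, -19; E[D|do(K=-4)] = -15.

-15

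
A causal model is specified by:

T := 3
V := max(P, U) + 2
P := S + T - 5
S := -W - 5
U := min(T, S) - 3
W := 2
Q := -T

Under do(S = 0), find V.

The intervention breaks the incoming arrows to S: S := -W - 5 no longer applies, and S = 0.
P = S + T - 5  [with S=0, T=3]  = -2
U = min(T, S) - 3  [with T=3, S=0]  = -3
V = max(P, U) + 2  [with P=-2, U=-3]  = 0

0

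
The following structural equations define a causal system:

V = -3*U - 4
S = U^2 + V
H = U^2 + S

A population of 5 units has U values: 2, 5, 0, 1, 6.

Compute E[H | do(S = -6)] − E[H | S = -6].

10.7

The intervention sets S=-6 in all 5 units regardless of U. Recomputing H per unit gives -2, 19, -6, -5, 30; average 7.2.
E[H|S=-6] averages over only the 2 units with S=-6 (U = 2, 1): H = -2, -5, mean -3.5.
Difference = 7.2 − (-3.5) = 10.7.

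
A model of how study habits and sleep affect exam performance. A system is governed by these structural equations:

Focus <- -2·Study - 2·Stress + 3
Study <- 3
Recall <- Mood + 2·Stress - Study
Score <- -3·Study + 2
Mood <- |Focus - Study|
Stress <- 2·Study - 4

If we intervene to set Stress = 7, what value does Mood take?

20

do(Stress=7) replaces the equation Stress <- 2·Study - 4 with the constant Stress = 7.
Focus = -2·Study - 2·Stress + 3  [with Study=3, Stress=7]  = -17
Mood = |Focus - Study|  [with Focus=-17, Study=3]  = 20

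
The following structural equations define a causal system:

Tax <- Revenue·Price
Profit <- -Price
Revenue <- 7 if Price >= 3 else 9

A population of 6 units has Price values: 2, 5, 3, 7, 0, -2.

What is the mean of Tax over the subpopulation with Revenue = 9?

0

Observing Revenue=9 restricts to units where Revenue's equation naturally yields 9: Price ∈ {2, 0, -2}. In that subpopulation Tax = 18, 0, -18, mean 0.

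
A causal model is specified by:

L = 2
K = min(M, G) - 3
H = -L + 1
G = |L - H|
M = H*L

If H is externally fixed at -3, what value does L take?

2

Under do(H=-3), the mechanism H = -L + 1 is discarded; H is fixed at -3.
L is not downstream of the intervention, so its value is determined by the original equations.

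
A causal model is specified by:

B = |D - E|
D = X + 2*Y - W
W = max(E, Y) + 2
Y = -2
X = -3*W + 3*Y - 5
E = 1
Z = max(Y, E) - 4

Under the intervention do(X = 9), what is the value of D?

2

Under do(X=9), the mechanism X = -3*W + 3*Y - 5 is discarded; X is fixed at 9.
W = max(E, Y) + 2  [with E=1, Y=-2]  = 3
D = X + 2*Y - W  [with X=9, Y=-2, W=3]  = 2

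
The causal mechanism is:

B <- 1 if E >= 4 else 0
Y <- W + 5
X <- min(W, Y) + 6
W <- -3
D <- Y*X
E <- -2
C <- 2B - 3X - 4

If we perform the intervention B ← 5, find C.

Under do(B=5), the mechanism B <- 1 if E >= 4 else 0 is discarded; B is fixed at 5.
Y = W + 5  [with W=-3]  = 2
X = min(W, Y) + 6  [with W=-3, Y=2]  = 3
C = 2B - 3X - 4  [with B=5, X=3]  = -3

-3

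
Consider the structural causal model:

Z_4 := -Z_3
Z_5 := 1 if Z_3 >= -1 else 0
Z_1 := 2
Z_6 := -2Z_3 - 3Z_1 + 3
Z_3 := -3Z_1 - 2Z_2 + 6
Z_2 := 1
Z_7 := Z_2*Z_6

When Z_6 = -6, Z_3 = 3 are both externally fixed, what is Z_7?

-6

Under do(Z_6 = -6, Z_3 = 3), each intervened variable's structural equation is replaced by its fixed value.
Z_7 = Z_2*Z_6  [with Z_2=1, Z_6=-6]  = -6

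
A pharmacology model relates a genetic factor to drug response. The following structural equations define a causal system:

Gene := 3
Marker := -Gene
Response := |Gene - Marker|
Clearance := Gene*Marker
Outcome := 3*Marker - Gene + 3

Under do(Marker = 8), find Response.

5

The intervention breaks the incoming arrows to Marker: Marker := -Gene no longer applies, and Marker = 8.
Response = |Gene - Marker|  [with Gene=3, Marker=8]  = 5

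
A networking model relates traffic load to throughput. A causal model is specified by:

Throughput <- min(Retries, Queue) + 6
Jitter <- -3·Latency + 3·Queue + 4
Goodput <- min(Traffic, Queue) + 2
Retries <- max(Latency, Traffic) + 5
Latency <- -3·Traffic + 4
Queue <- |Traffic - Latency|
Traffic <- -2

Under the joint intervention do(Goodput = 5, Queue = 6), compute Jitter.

-8

Under do(Goodput = 5, Queue = 6), each intervened variable's structural equation is replaced by its fixed value.
Latency = -3·Traffic + 4  [with Traffic=-2]  = 10
Jitter = -3·Latency + 3·Queue + 4  [with Latency=10, Queue=6]  = -8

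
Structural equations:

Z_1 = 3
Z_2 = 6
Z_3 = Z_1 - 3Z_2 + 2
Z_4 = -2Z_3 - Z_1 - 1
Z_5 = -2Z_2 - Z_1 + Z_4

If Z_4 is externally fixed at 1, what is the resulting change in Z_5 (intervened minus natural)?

-21

Intervening sets Z_4 = 1 and removes its equation (Z_4 = -2Z_3 - Z_1 - 1).
Z_5 = -2Z_2 - Z_1 + Z_4  [with Z_2=6, Z_1=3, Z_4=1]  = -14
Without intervention: Z_3 = Z_1 - 3Z_2 + 2  [with Z_1=3, Z_2=6]  = -13; Z_4 = -2Z_3 - Z_1 - 1  [with Z_3=-13, Z_1=3]  = 22; Z_5 = -2Z_2 - Z_1 + Z_4  [with Z_2=6, Z_1=3, Z_4=22]  = 7.
Change = -14 − 7 = -21.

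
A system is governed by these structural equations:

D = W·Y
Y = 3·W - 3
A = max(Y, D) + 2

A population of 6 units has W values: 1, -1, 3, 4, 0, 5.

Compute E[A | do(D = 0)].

Under do(D=0), D's equation is replaced by D=0 for every unit. Per-unit A: 2, 2, 8, 11, 2, 14. Mean = 6.5.

6.5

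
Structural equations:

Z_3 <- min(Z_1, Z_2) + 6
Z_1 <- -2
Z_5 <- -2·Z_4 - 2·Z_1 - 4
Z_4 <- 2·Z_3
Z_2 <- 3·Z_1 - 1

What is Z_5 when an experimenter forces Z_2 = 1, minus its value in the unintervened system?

-20

do(Z_2=1) replaces the equation Z_2 <- 3·Z_1 - 1 with the constant Z_2 = 1.
Z_3 = min(Z_1, Z_2) + 6  [with Z_1=-2, Z_2=1]  = 4
Z_4 = 2·Z_3  [with Z_3=4]  = 8
Z_5 = -2·Z_4 - 2·Z_1 - 4  [with Z_4=8, Z_1=-2]  = -16
Without intervention: Z_2 = 3·Z_1 - 1  [with Z_1=-2]  = -7; Z_3 = min(Z_1, Z_2) + 6  [with Z_1=-2, Z_2=-7]  = -1; Z_4 = 2·Z_3  [with Z_3=-1]  = -2; Z_5 = -2·Z_4 - 2·Z_1 - 4  [with Z_4=-2, Z_1=-2]  = 4.
Change = -16 − 4 = -20.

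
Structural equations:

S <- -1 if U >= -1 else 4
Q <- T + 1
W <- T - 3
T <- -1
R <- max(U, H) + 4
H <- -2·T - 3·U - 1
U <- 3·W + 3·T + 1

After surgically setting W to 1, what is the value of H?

do(W=1) replaces the equation W <- T - 3 with the constant W = 1.
U = 3·W + 3·T + 1  [with W=1, T=-1]  = 1
H = -2·T - 3·U - 1  [with T=-1, U=1]  = -2

-2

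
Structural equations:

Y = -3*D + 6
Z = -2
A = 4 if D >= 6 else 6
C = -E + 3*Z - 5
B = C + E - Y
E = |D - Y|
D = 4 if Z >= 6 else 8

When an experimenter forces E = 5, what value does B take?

7

The intervention breaks the incoming arrows to E: E = |D - Y| no longer applies, and E = 5.
D = 4 if Z >= 6 else 8  [with Z=-2]  = 8
Y = -3*D + 6  [with D=8]  = -18
C = -E + 3*Z - 5  [with E=5, Z=-2]  = -16
B = C + E - Y  [with C=-16, E=5, Y=-18]  = 7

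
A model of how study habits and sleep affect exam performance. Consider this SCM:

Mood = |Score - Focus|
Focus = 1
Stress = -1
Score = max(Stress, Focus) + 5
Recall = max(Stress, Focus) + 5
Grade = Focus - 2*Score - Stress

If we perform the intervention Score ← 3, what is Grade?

The intervention breaks the incoming arrows to Score: Score = max(Stress, Focus) + 5 no longer applies, and Score = 3.
Grade = Focus - 2*Score - Stress  [with Focus=1, Score=3, Stress=-1]  = -4

-4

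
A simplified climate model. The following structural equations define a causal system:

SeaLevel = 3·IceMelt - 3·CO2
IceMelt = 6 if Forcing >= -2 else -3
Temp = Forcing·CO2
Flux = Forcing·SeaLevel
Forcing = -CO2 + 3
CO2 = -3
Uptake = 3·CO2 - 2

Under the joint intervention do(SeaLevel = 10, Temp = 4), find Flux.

The joint intervention fixes SeaLevel = 10, Temp = 4, removing each variable's own equation.
Forcing = -CO2 + 3  [with CO2=-3]  = 6
Flux = Forcing·SeaLevel  [with Forcing=6, SeaLevel=10]  = 60

60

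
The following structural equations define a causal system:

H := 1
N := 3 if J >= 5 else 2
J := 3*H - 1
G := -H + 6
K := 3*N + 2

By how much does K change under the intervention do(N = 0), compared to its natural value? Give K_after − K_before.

The intervention breaks the incoming arrows to N: N := 3 if J >= 5 else 2 no longer applies, and N = 0.
K = 3*N + 2  [with N=0]  = 2
Without intervention: J = 3*H - 1  [with H=1]  = 2; N = 3 if J >= 5 else 2  [with J=2]  = 2; K = 3*N + 2  [with N=2]  = 8.
Change = 2 − 8 = -6.

-6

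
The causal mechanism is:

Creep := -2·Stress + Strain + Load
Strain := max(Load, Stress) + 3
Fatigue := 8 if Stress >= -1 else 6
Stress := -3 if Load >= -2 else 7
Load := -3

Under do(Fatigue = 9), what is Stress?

7

Under do(Fatigue=9), the mechanism Fatigue := 8 if Stress >= -1 else 6 is discarded; Fatigue is fixed at 9.
No directed path runs from Fatigue to Stress, so Stress keeps its natural value.
Stress = -3 if Load >= -2 else 7  [with Load=-3]  = 7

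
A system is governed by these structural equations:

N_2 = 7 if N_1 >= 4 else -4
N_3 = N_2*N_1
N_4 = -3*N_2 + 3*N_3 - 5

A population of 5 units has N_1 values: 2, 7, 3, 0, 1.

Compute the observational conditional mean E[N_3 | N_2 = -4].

-6

Observing N_2=-4 restricts to units where N_2's equation naturally yields -4: N_1 ∈ {2, 3, 0, 1}. In that subpopulation N_3 = -8, -12, 0, -4, mean -6.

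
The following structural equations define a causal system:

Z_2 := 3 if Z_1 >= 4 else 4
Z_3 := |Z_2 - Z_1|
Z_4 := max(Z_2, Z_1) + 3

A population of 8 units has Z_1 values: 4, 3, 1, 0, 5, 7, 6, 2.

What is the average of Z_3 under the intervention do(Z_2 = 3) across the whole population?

Every unit gets Z_2=3 under the intervention. Z_3 values become 1, 0, 2, 3, 2, 4, 3, 1; E[Z_3|do(Z_2=3)] = 2.

2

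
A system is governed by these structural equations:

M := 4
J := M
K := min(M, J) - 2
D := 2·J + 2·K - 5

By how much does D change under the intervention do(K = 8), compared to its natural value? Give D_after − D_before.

12

The intervention breaks the incoming arrows to K: K := min(M, J) - 2 no longer applies, and K = 8.
J = M  [with M=4]  = 4
D = 2·J + 2·K - 5  [with J=4, K=8]  = 19
Without intervention: J = M  [with M=4]  = 4; K = min(M, J) - 2  [with M=4, J=4]  = 2; D = 2·J + 2·K - 5  [with J=4, K=2]  = 7.
Change = 19 − 7 = 12.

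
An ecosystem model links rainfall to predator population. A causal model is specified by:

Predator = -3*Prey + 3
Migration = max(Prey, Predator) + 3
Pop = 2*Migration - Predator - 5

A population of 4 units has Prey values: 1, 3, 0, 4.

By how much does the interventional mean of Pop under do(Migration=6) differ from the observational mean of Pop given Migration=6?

Every unit gets Migration=6 under the intervention. Pop values become 7, 13, 4, 16; E[Pop|do(Migration=6)] = 10.
E[Pop|Migration=6] averages over only the 2 units with Migration=6 (Prey = 3, 0): Pop = 13, 4, mean 8.5.
Difference = 10 − 8.5 = 1.5.

1.5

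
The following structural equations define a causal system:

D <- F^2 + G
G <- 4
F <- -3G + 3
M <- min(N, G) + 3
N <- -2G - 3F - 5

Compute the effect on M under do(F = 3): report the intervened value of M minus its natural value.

Under do(F=3), the mechanism F <- -3G + 3 is discarded; F is fixed at 3.
N = -2G - 3F - 5  [with G=4, F=3]  = -22
M = min(N, G) + 3  [with N=-22, G=4]  = -19
Without intervention: F = -3G + 3  [with G=4]  = -9; N = -2G - 3F - 5  [with G=4, F=-9]  = 14; M = min(N, G) + 3  [with N=14, G=4]  = 7.
Change = -19 − 7 = -26.

-26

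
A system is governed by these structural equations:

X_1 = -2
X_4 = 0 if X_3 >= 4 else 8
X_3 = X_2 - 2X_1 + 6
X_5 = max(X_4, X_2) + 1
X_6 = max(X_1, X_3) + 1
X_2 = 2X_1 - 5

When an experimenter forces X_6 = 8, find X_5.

do(X_6=8) replaces the equation X_6 = max(X_1, X_3) + 1 with the constant X_6 = 8.
Since X_5 is not a descendant of the intervened variable, it is unaffected.
X_2 = 2X_1 - 5  [with X_1=-2]  = -9
X_3 = X_2 - 2X_1 + 6  [with X_2=-9, X_1=-2]  = 1
X_4 = 0 if X_3 >= 4 else 8  [with X_3=1]  = 8
X_5 = max(X_4, X_2) + 1  [with X_4=8, X_2=-9]  = 9

9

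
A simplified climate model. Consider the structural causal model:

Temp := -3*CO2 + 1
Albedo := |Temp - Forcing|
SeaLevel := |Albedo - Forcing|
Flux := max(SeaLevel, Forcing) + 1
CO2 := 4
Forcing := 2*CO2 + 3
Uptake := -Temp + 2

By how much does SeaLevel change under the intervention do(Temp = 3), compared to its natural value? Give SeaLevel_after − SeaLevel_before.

do(Temp=3) replaces the equation Temp := -3*CO2 + 1 with the constant Temp = 3.
Forcing = 2*CO2 + 3  [with CO2=4]  = 11
Albedo = |Temp - Forcing|  [with Temp=3, Forcing=11]  = 8
SeaLevel = |Albedo - Forcing|  [with Albedo=8, Forcing=11]  = 3
Without intervention: Forcing = 2*CO2 + 3  [with CO2=4]  = 11; Temp = -3*CO2 + 1  [with CO2=4]  = -11; Albedo = |Temp - Forcing|  [with Temp=-11, Forcing=11]  = 22; SeaLevel = |Albedo - Forcing|  [with Albedo=22, Forcing=11]  = 11.
Change = 3 − 11 = -8.

-8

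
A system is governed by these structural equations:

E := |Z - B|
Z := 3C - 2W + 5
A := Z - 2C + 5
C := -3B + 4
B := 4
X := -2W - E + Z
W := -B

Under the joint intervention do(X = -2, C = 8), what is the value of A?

Under do(X = -2, C = 8), each intervened variable's structural equation is replaced by its fixed value.
W = -B  [with B=4]  = -4
Z = 3C - 2W + 5  [with C=8, W=-4]  = 37
A = Z - 2C + 5  [with Z=37, C=8]  = 26

26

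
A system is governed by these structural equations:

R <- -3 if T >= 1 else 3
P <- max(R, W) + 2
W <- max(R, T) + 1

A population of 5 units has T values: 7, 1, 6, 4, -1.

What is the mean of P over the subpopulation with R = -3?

E[P|R=-3] averages over only the 4 units with R=-3 (T = 7, 1, 6, 4): P = 10, 4, 9, 7, mean 7.5.

7.5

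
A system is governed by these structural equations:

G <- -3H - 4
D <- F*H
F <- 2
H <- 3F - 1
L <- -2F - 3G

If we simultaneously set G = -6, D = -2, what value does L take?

Setting G = -6, D = -2 by intervention discards those variables' equations.
L = -2F - 3G  [with F=2, G=-6]  = 14

14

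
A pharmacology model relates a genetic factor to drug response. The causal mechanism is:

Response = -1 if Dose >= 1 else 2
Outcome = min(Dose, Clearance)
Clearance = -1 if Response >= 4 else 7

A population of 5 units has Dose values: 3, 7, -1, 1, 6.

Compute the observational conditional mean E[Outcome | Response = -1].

4.25

Conditioning on Response=-1 selects the 4 unit(s) with Dose ∈ {3, 7, 1, 6}. Their Outcome values: 3, 7, 1, 6. Mean = 4.25.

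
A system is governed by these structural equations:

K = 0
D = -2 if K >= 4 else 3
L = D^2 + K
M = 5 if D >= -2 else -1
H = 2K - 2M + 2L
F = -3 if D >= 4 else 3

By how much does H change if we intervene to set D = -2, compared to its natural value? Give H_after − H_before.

-10

Under do(D=-2), the mechanism D = -2 if K >= 4 else 3 is discarded; D is fixed at -2.
M = 5 if D >= -2 else -1  [with D=-2]  = 5
L = D^2 + K  [with D=-2, K=0]  = 4
H = 2K - 2M + 2L  [with K=0, M=5, L=4]  = -2
Without intervention: D = -2 if K >= 4 else 3  [with K=0]  = 3; M = 5 if D >= -2 else -1  [with D=3]  = 5; L = D^2 + K  [with D=3, K=0]  = 9; H = 2K - 2M + 2L  [with K=0, M=5, L=9]  = 8.
Change = -2 − 8 = -10.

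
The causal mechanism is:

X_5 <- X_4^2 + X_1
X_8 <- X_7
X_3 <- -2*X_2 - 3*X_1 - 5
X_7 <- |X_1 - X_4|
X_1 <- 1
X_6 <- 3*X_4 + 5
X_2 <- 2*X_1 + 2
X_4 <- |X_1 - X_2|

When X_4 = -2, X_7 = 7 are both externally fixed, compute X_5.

5

Setting X_4 = -2, X_7 = 7 by intervention discards those variables' equations.
X_5 = X_4^2 + X_1  [with X_4=-2, X_1=1]  = 5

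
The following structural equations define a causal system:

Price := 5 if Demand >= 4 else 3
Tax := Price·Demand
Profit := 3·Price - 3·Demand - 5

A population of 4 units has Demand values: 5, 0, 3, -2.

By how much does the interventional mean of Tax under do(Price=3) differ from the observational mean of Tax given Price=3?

3.5

Under do(Price=3), Price's equation is replaced by Price=3 for every unit. Per-unit Tax: 15, 0, 9, -6. Mean = 4.5.
Observing Price=3 restricts to units where Price's equation naturally yields 3: Demand ∈ {0, 3, -2}. In that subpopulation Tax = 0, 9, -6, mean 1.
Difference = 4.5 − 1 = 3.5.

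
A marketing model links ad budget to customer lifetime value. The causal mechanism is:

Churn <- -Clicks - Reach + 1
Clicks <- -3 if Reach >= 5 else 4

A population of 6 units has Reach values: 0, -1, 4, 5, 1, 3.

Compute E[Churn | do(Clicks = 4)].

do(Clicks=4) breaks Clicks's dependence on Reach. With Clicks=4 fixed, Churn across the units is -3, -2, -7, -8, -4, -6, mean -5.

-5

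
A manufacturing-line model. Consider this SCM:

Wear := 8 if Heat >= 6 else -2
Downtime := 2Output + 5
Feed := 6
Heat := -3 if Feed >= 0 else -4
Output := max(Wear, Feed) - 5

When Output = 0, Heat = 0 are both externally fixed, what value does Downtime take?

The joint intervention fixes Output = 0, Heat = 0, removing each variable's own equation.
Downtime = 2Output + 5  [with Output=0]  = 5

5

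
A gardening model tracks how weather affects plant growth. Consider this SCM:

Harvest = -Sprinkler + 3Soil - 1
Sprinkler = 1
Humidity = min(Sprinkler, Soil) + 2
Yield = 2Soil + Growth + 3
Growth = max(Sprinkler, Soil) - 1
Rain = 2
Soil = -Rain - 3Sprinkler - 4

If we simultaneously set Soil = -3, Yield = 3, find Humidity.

The joint intervention fixes Soil = -3, Yield = 3, removing each variable's own equation.
Humidity = min(Sprinkler, Soil) + 2  [with Sprinkler=1, Soil=-3]  = -1

-1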